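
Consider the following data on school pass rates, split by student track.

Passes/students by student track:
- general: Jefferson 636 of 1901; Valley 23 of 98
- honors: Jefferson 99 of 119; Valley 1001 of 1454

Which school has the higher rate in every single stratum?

General: Jefferson 636/1901 = 33.5%, Valley 23/98 = 23.5% → Jefferson
Honors: Jefferson 99/119 = 83.2%, Valley 1001/1454 = 68.8% → Jefferson
Jefferson has the higher rate in both groups.

Jefferson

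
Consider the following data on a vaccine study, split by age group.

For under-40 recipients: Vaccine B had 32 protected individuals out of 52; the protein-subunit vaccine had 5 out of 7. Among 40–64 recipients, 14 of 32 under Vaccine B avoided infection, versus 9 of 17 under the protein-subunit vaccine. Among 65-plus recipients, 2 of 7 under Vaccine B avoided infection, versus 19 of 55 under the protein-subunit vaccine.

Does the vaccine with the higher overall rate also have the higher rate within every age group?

No

Under-40: Vaccine B 32/52 = 61.5%, the protein-subunit vaccine 5/7 = 71.4% → the protein-subunit vaccine
40–64: Vaccine B 14/32 = 43.8%, the protein-subunit vaccine 9/17 = 52.9% → the protein-subunit vaccine
65-plus: Vaccine B 2/7 = 28.6%, the protein-subunit vaccine 19/55 = 34.5% → the protein-subunit vaccine
Overall: Vaccine B 48/91 = 52.7%, the protein-subunit vaccine 33/79 = 41.8% → Vaccine B
The protein-subunit vaccine wins each age group but Vaccine B wins overall — the comparison reverses. The protein-subunit vaccine's recipients skew toward 65-plus, which has a lower base rate.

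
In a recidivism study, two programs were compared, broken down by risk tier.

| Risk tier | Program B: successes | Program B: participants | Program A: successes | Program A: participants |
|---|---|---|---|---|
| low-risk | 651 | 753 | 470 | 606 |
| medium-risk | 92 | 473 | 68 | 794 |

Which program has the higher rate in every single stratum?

Program B

Low-risk: Program B 651/753 = 86.5%, Program A 470/606 = 77.6% → Program B
Medium-risk: Program B 92/473 = 19.5%, Program A 68/794 = 8.6% → Program B
Program B has the higher rate in both groups.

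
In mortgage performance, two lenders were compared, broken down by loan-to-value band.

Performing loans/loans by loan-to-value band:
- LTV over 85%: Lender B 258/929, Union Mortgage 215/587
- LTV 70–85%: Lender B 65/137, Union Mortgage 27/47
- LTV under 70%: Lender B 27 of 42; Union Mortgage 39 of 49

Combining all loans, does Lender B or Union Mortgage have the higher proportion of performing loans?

LTV over 85%: Lender B 258/929 = 27.8%, Union Mortgage 215/587 = 36.6% → Union Mortgage
LTV 70–85%: Lender B 65/137 = 47.4%, Union Mortgage 27/47 = 57.4% → Union Mortgage
LTV under 70%: Lender B 27/42 = 64.3%, Union Mortgage 39/49 = 79.6% → Union Mortgage
Overall: Lender B 350/1108 = 31.6%, Union Mortgage 281/683 = 41.1% → Union Mortgage

Union Mortgage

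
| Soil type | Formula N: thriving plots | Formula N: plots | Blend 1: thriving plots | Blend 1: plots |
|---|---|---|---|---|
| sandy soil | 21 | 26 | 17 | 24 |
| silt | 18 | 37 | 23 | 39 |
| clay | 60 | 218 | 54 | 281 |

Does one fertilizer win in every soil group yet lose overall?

Sandy soil: Formula N 21/26 = 80.8%, Blend 1 17/24 = 70.8% → Formula N
Silt: Formula N 18/37 = 48.6%, Blend 1 23/39 = 59.0% → Blend 1
Clay: Formula N 60/218 = 27.5%, Blend 1 54/281 = 19.2% → Formula N
Overall: Formula N 99/281 = 35.2%, Blend 1 94/344 = 27.3% → Formula N
Neither sweeps: Formula N wins 2 of 3 groups, Blend 1 wins 1. Formula N wins overall but not every group — no Simpson reversal.

No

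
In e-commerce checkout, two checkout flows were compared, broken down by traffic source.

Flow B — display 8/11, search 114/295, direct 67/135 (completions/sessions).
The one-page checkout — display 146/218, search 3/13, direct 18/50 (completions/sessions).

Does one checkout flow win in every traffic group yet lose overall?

Display: Flow B 8/11 = 72.7%, the one-page checkout 146/218 = 67.0% → Flow B
Search: Flow B 114/295 = 38.6%, the one-page checkout 3/13 = 23.1% → Flow B
Direct: Flow B 67/135 = 49.6%, the one-page checkout 18/50 = 36.0% → Flow B
Overall: Flow B 189/441 = 42.9%, the one-page checkout 167/281 = 59.4% → the one-page checkout
Flow B wins each traffic group but the one-page checkout wins overall — the comparison reverses. Flow B's sessions skew toward search, which has a lower base rate.

Yes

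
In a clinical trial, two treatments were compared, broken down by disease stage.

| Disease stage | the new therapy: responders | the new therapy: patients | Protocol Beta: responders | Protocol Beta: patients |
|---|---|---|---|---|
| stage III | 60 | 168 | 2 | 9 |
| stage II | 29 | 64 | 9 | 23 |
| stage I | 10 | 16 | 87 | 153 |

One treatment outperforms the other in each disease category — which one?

the new therapy

Stage III: the new therapy 60/168 = 35.7%, Protocol Beta 2/9 = 22.2% → the new therapy
Stage II: the new therapy 29/64 = 45.3%, Protocol Beta 9/23 = 39.1% → the new therapy
Stage I: the new therapy 10/16 = 62.5%, Protocol Beta 87/153 = 56.9% → the new therapy
The new therapy has the higher rate in all 3 groups.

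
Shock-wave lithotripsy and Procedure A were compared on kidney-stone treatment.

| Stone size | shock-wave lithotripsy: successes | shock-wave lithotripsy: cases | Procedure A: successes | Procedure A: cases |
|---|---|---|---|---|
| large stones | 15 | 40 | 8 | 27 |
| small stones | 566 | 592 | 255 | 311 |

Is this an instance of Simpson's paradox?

No

Large stones: shock-wave lithotripsy 15/40 = 37.5%, Procedure A 8/27 = 29.6% → shock-wave lithotripsy
Small stones: shock-wave lithotripsy 566/592 = 95.6%, Procedure A 255/311 = 82.0% → shock-wave lithotripsy
Overall: shock-wave lithotripsy 581/632 = 91.9%, Procedure A 263/338 = 77.8% → shock-wave lithotripsy
Shock-wave lithotripsy wins overall and in every stone group — no reversal.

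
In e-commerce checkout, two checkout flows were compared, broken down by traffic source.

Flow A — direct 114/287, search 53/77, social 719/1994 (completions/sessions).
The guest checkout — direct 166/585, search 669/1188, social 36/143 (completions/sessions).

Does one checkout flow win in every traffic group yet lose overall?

Yes

Direct: Flow A 114/287 = 39.7%, the guest checkout 166/585 = 28.4% → Flow A
Search: Flow A 53/77 = 68.8%, the guest checkout 669/1188 = 56.3% → Flow A
Social: Flow A 719/1994 = 36.1%, the guest checkout 36/143 = 25.2% → Flow A
Overall: Flow A 886/2358 = 37.6%, the guest checkout 871/1916 = 45.5% → the guest checkout
Flow A wins each traffic group but the guest checkout wins overall — the comparison reverses. Flow A's sessions skew toward social, which has a lower base rate.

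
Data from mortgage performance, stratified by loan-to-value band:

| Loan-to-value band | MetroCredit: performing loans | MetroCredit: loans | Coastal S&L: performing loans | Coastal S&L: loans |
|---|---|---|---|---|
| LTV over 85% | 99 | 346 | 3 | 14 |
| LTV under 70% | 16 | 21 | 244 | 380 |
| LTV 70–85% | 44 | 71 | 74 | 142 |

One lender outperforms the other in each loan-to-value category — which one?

LTV over 85%: MetroCredit 99/346 = 28.6%, Coastal S&L 3/14 = 21.4% → MetroCredit
LTV under 70%: MetroCredit 16/21 = 76.2%, Coastal S&L 244/380 = 64.2% → MetroCredit
LTV 70–85%: MetroCredit 44/71 = 62.0%, Coastal S&L 74/142 = 52.1% → MetroCredit
MetroCredit has the higher rate in all 3 groups.

MetroCredit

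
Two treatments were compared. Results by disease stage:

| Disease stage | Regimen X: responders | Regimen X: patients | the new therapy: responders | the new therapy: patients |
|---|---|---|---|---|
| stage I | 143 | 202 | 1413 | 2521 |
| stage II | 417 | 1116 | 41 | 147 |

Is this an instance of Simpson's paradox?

Stage I: Regimen X 143/202 = 70.8%, the new therapy 1413/2521 = 56.0% → Regimen X
Stage II: Regimen X 417/1116 = 37.4%, the new therapy 41/147 = 27.9% → Regimen X
Overall: Regimen X 560/1318 = 42.5%, the new therapy 1454/2668 = 54.5% → the new therapy
Regimen X wins each disease group but the new therapy wins overall — the comparison reverses. Regimen X's patients skew toward stage II, which has a lower base rate.

Yes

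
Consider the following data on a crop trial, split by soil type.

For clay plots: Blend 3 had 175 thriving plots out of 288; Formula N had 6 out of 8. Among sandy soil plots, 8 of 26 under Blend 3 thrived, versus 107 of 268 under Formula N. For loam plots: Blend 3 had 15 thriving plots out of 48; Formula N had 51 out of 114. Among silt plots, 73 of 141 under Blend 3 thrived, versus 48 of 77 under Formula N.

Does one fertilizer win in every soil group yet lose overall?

Yes

Clay: Blend 3 175/288 = 60.8%, Formula N 6/8 = 75.0% → Formula N
Sandy soil: Blend 3 8/26 = 30.8%, Formula N 107/268 = 39.9% → Formula N
Loam: Blend 3 15/48 = 31.2%, Formula N 51/114 = 44.7% → Formula N
Silt: Blend 3 73/141 = 51.8%, Formula N 48/77 = 62.3% → Formula N
Overall: Blend 3 271/503 = 53.9%, Formula N 212/467 = 45.4% → Blend 3
Formula N wins each soil group but Blend 3 wins overall — the comparison reverses. Formula N's plots skew toward sandy soil, which has a lower base rate.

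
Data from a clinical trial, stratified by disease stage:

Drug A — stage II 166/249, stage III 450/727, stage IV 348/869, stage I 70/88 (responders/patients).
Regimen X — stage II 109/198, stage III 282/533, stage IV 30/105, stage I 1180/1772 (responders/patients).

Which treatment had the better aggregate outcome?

Stage II: Drug A 166/249 = 66.7%, Regimen X 109/198 = 55.1% → Drug A
Stage III: Drug A 450/727 = 61.9%, Regimen X 282/533 = 52.9% → Drug A
Stage IV: Drug A 348/869 = 40.0%, Regimen X 30/105 = 28.6% → Drug A
Stage I: Drug A 70/88 = 79.5%, Regimen X 1180/1772 = 66.6% → Drug A
Overall: Drug A 1034/1933 = 53.5%, Regimen X 1601/2608 = 61.4% → Regimen X
(Drug A wins every disease group but Regimen X wins overall — Drug A's patients skew toward the low-rate stage IV group.)

Regimen X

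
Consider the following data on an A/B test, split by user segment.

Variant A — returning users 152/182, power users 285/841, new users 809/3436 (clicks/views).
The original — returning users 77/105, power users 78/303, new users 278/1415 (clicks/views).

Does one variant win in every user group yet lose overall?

No

Returning users: Variant A 152/182 = 83.5%, the original 77/105 = 73.3% → Variant A
Power users: Variant A 285/841 = 33.9%, the original 78/303 = 25.7% → Variant A
New users: Variant A 809/3436 = 23.5%, the original 278/1415 = 19.6% → Variant A
Overall: Variant A 1246/4459 = 27.9%, the original 433/1823 = 23.8% → Variant A
Variant A wins overall and in every user group — no reversal.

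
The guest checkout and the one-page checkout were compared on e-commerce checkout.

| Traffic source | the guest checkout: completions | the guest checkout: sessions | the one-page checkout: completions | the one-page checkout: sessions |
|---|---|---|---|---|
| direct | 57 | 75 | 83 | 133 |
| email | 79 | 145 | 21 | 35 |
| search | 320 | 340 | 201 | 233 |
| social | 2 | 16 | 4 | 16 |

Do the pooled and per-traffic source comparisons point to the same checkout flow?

No

Direct: the guest checkout 57/75 = 76.0%, the one-page checkout 83/133 = 62.4% → the guest checkout
Email: the guest checkout 79/145 = 54.5%, the one-page checkout 21/35 = 60.0% → the one-page checkout
Search: the guest checkout 320/340 = 94.1%, the one-page checkout 201/233 = 86.3% → the guest checkout
Social: the guest checkout 2/16 = 12.5%, the one-page checkout 4/16 = 25.0% → the one-page checkout
Overall: the guest checkout 458/576 = 79.5%, the one-page checkout 309/417 = 74.1% → the guest checkout
Neither sweeps: the guest checkout wins 2 of 4 groups, the one-page checkout wins 2. The guest checkout wins overall but not every group — no Simpson reversal.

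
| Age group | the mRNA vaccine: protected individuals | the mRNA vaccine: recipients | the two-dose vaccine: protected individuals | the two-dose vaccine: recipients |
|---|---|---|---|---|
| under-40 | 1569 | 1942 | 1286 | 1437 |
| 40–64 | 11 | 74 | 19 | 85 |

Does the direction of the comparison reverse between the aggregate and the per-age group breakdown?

No

Under-40: the mRNA vaccine 1569/1942 = 80.8%, the two-dose vaccine 1286/1437 = 89.5% → the two-dose vaccine
40–64: the mRNA vaccine 11/74 = 14.9%, the two-dose vaccine 19/85 = 22.4% → the two-dose vaccine
Overall: the mRNA vaccine 1580/2016 = 78.4%, the two-dose vaccine 1305/1522 = 85.7% → the two-dose vaccine
The two-dose vaccine wins overall and in every age group — no reversal.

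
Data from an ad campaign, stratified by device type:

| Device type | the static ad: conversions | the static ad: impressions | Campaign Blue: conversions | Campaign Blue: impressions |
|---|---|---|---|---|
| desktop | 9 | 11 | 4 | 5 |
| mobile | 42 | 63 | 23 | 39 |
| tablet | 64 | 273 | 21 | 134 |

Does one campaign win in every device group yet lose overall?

No

Desktop: the static ad 9/11 = 81.8%, Campaign Blue 4/5 = 80.0% → the static ad
Mobile: the static ad 42/63 = 66.7%, Campaign Blue 23/39 = 59.0% → the static ad
Tablet: the static ad 64/273 = 23.4%, Campaign Blue 21/134 = 15.7% → the static ad
Overall: the static ad 115/347 = 33.1%, Campaign Blue 48/178 = 27.0% → the static ad
The static ad wins overall and in every device group — no reversal.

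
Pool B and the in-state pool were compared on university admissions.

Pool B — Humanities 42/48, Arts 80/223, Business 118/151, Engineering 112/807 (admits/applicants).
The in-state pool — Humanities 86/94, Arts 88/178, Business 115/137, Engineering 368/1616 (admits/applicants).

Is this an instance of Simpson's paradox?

Humanities: Pool B 42/48 = 87.5%, the in-state pool 86/94 = 91.5% → the in-state pool
Arts: Pool B 80/223 = 35.9%, the in-state pool 88/178 = 49.4% → the in-state pool
Business: Pool B 118/151 = 78.1%, the in-state pool 115/137 = 83.9% → the in-state pool
Engineering: Pool B 112/807 = 13.9%, the in-state pool 368/1616 = 22.8% → the in-state pool
Overall: Pool B 352/1229 = 28.6%, the in-state pool 657/2025 = 32.4% → the in-state pool
The in-state pool wins overall and in every department group — no reversal.

No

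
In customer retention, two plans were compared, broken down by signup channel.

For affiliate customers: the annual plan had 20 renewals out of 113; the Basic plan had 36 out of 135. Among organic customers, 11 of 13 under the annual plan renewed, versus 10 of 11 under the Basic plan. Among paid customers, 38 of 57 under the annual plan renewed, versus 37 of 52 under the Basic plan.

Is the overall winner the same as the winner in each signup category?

Yes

Affiliate: the annual plan 20/113 = 17.7%, the Basic plan 36/135 = 26.7% → the Basic plan
Organic: the annual plan 11/13 = 84.6%, the Basic plan 10/11 = 90.9% → the Basic plan
Paid: the annual plan 38/57 = 66.7%, the Basic plan 37/52 = 71.2% → the Basic plan
Overall: the annual plan 69/183 = 37.7%, the Basic plan 83/198 = 41.9% → the Basic plan
The Basic plan wins overall and in every signup group — no reversal.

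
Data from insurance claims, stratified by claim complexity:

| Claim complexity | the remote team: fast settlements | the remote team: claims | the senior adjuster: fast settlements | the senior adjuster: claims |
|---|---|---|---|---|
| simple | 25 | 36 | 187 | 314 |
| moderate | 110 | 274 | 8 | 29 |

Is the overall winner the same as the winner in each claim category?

No

Simple: the remote team 25/36 = 69.4%, the senior adjuster 187/314 = 59.6% → the remote team
Moderate: the remote team 110/274 = 40.1%, the senior adjuster 8/29 = 27.6% → the remote team
Overall: the remote team 135/310 = 43.5%, the senior adjuster 195/343 = 56.9% → the senior adjuster
The remote team wins each claim group but the senior adjuster wins overall — the comparison reverses. The remote team's claims skew toward moderate, which has a lower base rate.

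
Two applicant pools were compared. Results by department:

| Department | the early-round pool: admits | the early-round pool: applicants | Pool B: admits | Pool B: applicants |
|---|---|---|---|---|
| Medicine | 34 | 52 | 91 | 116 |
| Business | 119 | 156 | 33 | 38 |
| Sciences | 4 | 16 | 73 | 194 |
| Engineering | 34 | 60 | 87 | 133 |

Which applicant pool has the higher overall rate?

Medicine: the early-round pool 34/52 = 65.4%, Pool B 91/116 = 78.4% → Pool B
Business: the early-round pool 119/156 = 76.3%, Pool B 33/38 = 86.8% → Pool B
Sciences: the early-round pool 4/16 = 25.0%, Pool B 73/194 = 37.6% → Pool B
Engineering: the early-round pool 34/60 = 56.7%, Pool B 87/133 = 65.4% → Pool B
Overall: the early-round pool 191/284 = 67.3%, Pool B 284/481 = 59.0% → the early-round pool
(Pool B wins every department group but the early-round pool wins overall — Pool B's applicants skew toward the low-rate Sciences group.)

the early-round pool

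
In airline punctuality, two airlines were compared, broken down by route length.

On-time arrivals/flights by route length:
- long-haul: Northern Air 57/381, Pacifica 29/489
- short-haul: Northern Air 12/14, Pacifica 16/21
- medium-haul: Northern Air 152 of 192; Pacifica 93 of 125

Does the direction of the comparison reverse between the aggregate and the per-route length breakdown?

Long-haul: Northern Air 57/381 = 15.0%, Pacifica 29/489 = 5.9% → Northern Air
Short-haul: Northern Air 12/14 = 85.7%, Pacifica 16/21 = 76.2% → Northern Air
Medium-haul: Northern Air 152/192 = 79.2%, Pacifica 93/125 = 74.4% → Northern Air
Overall: Northern Air 221/587 = 37.6%, Pacifica 138/635 = 21.7% → Northern Air
Northern Air wins overall and in every route group — no reversal.

No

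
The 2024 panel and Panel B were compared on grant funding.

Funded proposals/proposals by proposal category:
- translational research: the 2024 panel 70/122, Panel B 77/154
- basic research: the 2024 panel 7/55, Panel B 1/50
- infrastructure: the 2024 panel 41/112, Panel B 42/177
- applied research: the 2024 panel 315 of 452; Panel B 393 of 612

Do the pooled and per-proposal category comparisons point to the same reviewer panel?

Yes

Translational research: the 2024 panel 70/122 = 57.4%, Panel B 77/154 = 50.0% → the 2024 panel
Basic research: the 2024 panel 7/55 = 12.7%, Panel B 1/50 = 2.0% → the 2024 panel
Infrastructure: the 2024 panel 41/112 = 36.6%, Panel B 42/177 = 23.7% → the 2024 panel
Applied research: the 2024 panel 315/452 = 69.7%, Panel B 393/612 = 64.2% → the 2024 panel
Overall: the 2024 panel 433/741 = 58.4%, Panel B 513/993 = 51.7% → the 2024 panel
The 2024 panel wins overall and in every proposal group — no reversal.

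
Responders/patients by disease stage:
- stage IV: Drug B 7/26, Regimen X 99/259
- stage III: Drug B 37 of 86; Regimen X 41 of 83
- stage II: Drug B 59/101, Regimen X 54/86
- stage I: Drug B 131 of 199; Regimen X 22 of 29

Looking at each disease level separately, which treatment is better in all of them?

Stage IV: Drug B 7/26 = 26.9%, Regimen X 99/259 = 38.2% → Regimen X
Stage III: Drug B 37/86 = 43.0%, Regimen X 41/83 = 49.4% → Regimen X
Stage II: Drug B 59/101 = 58.4%, Regimen X 54/86 = 62.8% → Regimen X
Stage I: Drug B 131/199 = 65.8%, Regimen X 22/29 = 75.9% → Regimen X
Regimen X has the higher rate in all 4 groups.

Regimen X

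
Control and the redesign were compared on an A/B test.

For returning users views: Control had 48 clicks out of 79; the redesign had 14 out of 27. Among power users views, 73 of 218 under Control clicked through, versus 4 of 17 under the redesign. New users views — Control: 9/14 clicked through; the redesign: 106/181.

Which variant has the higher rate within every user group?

Control

Returning users: Control 48/79 = 60.8%, the redesign 14/27 = 51.9% → Control
Power users: Control 73/218 = 33.5%, the redesign 4/17 = 23.5% → Control
New users: Control 9/14 = 64.3%, the redesign 106/181 = 58.6% → Control
Control has the higher rate in all 3 groups.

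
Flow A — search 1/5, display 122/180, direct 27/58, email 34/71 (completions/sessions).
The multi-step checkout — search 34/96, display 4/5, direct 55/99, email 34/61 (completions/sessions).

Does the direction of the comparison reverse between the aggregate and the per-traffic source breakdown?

Yes

Search: Flow A 1/5 = 20.0%, the multi-step checkout 34/96 = 35.4% → the multi-step checkout
Display: Flow A 122/180 = 67.8%, the multi-step checkout 4/5 = 80.0% → the multi-step checkout
Direct: Flow A 27/58 = 46.6%, the multi-step checkout 55/99 = 55.6% → the multi-step checkout
Email: Flow A 34/71 = 47.9%, the multi-step checkout 34/61 = 55.7% → the multi-step checkout
Overall: Flow A 184/314 = 58.6%, the multi-step checkout 127/261 = 48.7% → Flow A
The multi-step checkout wins each traffic group but Flow A wins overall — the comparison reverses. The multi-step checkout's sessions skew toward search, which has a lower base rate.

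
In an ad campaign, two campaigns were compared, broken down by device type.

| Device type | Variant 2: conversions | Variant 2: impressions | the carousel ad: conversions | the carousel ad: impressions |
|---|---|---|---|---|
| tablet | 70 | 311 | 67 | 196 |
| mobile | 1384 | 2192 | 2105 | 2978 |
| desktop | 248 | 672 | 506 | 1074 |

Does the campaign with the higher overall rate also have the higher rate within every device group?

Yes

Tablet: Variant 2 70/311 = 22.5%, the carousel ad 67/196 = 34.2% → the carousel ad
Mobile: Variant 2 1384/2192 = 63.1%, the carousel ad 2105/2978 = 70.7% → the carousel ad
Desktop: Variant 2 248/672 = 36.9%, the carousel ad 506/1074 = 47.1% → the carousel ad
Overall: Variant 2 1702/3175 = 53.6%, the carousel ad 2678/4248 = 63.0% → the carousel ad
The carousel ad wins overall and in every device group — no reversal.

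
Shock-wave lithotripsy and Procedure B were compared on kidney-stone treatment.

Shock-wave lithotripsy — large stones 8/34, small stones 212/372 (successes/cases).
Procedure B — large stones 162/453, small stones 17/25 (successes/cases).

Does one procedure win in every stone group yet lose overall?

Large stones: shock-wave lithotripsy 8/34 = 23.5%, Procedure B 162/453 = 35.8% → Procedure B
Small stones: shock-wave lithotripsy 212/372 = 57.0%, Procedure B 17/25 = 68.0% → Procedure B
Overall: shock-wave lithotripsy 220/406 = 54.2%, Procedure B 179/478 = 37.4% → shock-wave lithotripsy
Procedure B wins each stone group but shock-wave lithotripsy wins overall — the comparison reverses. Procedure B's cases skew toward large stones, which has a lower base rate.

Yes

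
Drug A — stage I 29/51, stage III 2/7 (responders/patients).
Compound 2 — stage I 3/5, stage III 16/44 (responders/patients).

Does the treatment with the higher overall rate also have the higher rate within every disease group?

No

Stage I: Drug A 29/51 = 56.9%, Compound 2 3/5 = 60.0% → Compound 2
Stage III: Drug A 2/7 = 28.6%, Compound 2 16/44 = 36.4% → Compound 2
Overall: Drug A 31/58 = 53.4%, Compound 2 19/49 = 38.8% → Drug A
Compound 2 wins each disease group but Drug A wins overall — the comparison reverses. Compound 2's patients skew toward stage III, which has a lower base rate.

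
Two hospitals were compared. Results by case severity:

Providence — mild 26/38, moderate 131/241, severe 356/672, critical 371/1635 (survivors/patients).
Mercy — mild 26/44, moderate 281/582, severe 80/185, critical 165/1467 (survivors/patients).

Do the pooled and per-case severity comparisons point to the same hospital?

Mild: Providence 26/38 = 68.4%, Mercy 26/44 = 59.1% → Providence
Moderate: Providence 131/241 = 54.4%, Mercy 281/582 = 48.3% → Providence
Severe: Providence 356/672 = 53.0%, Mercy 80/185 = 43.2% → Providence
Critical: Providence 371/1635 = 22.7%, Mercy 165/1467 = 11.2% → Providence
Overall: Providence 884/2586 = 34.2%, Mercy 552/2278 = 24.2% → Providence
Providence wins overall and in every case group — no reversal.

Yes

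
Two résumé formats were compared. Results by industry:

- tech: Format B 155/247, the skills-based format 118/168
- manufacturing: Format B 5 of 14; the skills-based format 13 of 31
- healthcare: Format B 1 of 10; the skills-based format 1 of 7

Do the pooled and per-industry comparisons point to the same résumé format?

Tech: Format B 155/247 = 62.8%, the skills-based format 118/168 = 70.2% → the skills-based format
Manufacturing: Format B 5/14 = 35.7%, the skills-based format 13/31 = 41.9% → the skills-based format
Healthcare: Format B 1/10 = 10.0%, the skills-based format 1/7 = 14.3% → the skills-based format
Overall: Format B 161/271 = 59.4%, the skills-based format 132/206 = 64.1% → the skills-based format
The skills-based format wins overall and in every industry group — no reversal.

Yes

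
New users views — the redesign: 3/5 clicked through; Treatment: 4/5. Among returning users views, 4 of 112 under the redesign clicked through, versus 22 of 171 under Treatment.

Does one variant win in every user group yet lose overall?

New users: the redesign 3/5 = 60.0%, Treatment 4/5 = 80.0% → Treatment
Returning users: the redesign 4/112 = 3.6%, Treatment 22/171 = 12.9% → Treatment
Overall: the redesign 7/117 = 6.0%, Treatment 26/176 = 14.8% → Treatment
Treatment wins overall and in every user group — no reversal.

No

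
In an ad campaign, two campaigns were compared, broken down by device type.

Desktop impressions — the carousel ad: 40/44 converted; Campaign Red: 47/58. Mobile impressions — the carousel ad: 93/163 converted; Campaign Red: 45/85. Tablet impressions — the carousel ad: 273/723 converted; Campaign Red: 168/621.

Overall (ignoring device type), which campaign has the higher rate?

the carousel ad

Desktop: the carousel ad 40/44 = 90.9%, Campaign Red 47/58 = 81.0% → the carousel ad
Mobile: the carousel ad 93/163 = 57.1%, Campaign Red 45/85 = 52.9% → the carousel ad
Tablet: the carousel ad 273/723 = 37.8%, Campaign Red 168/621 = 27.1% → the carousel ad
Overall: the carousel ad 406/930 = 43.7%, Campaign Red 260/764 = 34.0% → the carousel ad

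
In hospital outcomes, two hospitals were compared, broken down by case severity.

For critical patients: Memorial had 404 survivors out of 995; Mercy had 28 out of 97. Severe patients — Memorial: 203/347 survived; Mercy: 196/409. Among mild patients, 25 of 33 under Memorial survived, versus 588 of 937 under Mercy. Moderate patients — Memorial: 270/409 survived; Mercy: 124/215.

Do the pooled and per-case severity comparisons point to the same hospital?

Critical: Memorial 404/995 = 40.6%, Mercy 28/97 = 28.9% → Memorial
Severe: Memorial 203/347 = 58.5%, Mercy 196/409 = 47.9% → Memorial
Mild: Memorial 25/33 = 75.8%, Mercy 588/937 = 62.8% → Memorial
Moderate: Memorial 270/409 = 66.0%, Mercy 124/215 = 57.7% → Memorial
Overall: Memorial 902/1784 = 50.6%, Mercy 936/1658 = 56.5% → Mercy
Memorial wins each case group but Mercy wins overall — the comparison reverses. Memorial's patients skew toward critical, which has a lower base rate.

No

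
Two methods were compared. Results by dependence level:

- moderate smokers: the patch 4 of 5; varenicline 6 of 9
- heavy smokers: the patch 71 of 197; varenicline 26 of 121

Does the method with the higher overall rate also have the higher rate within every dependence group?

Yes

Moderate smokers: the patch 4/5 = 80.0%, varenicline 6/9 = 66.7% → the patch
Heavy smokers: the patch 71/197 = 36.0%, varenicline 26/121 = 21.5% → the patch
Overall: the patch 75/202 = 37.1%, varenicline 32/130 = 24.6% → the patch
The patch wins overall and in every dependence group — no reversal.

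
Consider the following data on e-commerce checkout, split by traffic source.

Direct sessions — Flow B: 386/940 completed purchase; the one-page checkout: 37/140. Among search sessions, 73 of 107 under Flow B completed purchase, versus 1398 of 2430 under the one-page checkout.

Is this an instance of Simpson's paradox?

Yes

Direct: Flow B 386/940 = 41.1%, the one-page checkout 37/140 = 26.4% → Flow B
Search: Flow B 73/107 = 68.2%, the one-page checkout 1398/2430 = 57.5% → Flow B
Overall: Flow B 459/1047 = 43.8%, the one-page checkout 1435/2570 = 55.8% → the one-page checkout
Flow B wins each traffic group but the one-page checkout wins overall — the comparison reverses. Flow B's sessions skew toward direct, which has a lower base rate.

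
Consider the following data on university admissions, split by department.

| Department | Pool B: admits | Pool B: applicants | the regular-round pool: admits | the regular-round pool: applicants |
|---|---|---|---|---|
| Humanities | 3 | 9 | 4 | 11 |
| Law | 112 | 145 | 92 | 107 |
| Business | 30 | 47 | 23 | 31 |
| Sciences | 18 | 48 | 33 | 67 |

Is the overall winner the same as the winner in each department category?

Yes

Humanities: Pool B 3/9 = 33.3%, the regular-round pool 4/11 = 36.4% → the regular-round pool
Law: Pool B 112/145 = 77.2%, the regular-round pool 92/107 = 86.0% → the regular-round pool
Business: Pool B 30/47 = 63.8%, the regular-round pool 23/31 = 74.2% → the regular-round pool
Sciences: Pool B 18/48 = 37.5%, the regular-round pool 33/67 = 49.3% → the regular-round pool
Overall: Pool B 163/249 = 65.5%, the regular-round pool 152/216 = 70.4% → the regular-round pool
The regular-round pool wins overall and in every department group — no reversal.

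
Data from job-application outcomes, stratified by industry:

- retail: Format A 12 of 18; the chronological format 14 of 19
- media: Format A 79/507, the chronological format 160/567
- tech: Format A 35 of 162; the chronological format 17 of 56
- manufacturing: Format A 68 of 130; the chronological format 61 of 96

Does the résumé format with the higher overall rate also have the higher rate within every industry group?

Retail: Format A 12/18 = 66.7%, the chronological format 14/19 = 73.7% → the chronological format
Media: Format A 79/507 = 15.6%, the chronological format 160/567 = 28.2% → the chronological format
Tech: Format A 35/162 = 21.6%, the chronological format 17/56 = 30.4% → the chronological format
Manufacturing: Format A 68/130 = 52.3%, the chronological format 61/96 = 63.5% → the chronological format
Overall: Format A 194/817 = 23.7%, the chronological format 252/738 = 34.1% → the chronological format
The chronological format wins overall and in every industry group — no reversal.

Yes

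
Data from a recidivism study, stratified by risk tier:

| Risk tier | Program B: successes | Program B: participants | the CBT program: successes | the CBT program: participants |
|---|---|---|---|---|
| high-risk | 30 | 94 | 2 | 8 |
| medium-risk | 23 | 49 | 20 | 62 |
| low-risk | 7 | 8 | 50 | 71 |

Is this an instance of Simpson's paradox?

High-risk: Program B 30/94 = 31.9%, the CBT program 2/8 = 25.0% → Program B
Medium-risk: Program B 23/49 = 46.9%, the CBT program 20/62 = 32.3% → Program B
Low-risk: Program B 7/8 = 87.5%, the CBT program 50/71 = 70.4% → Program B
Overall: Program B 60/151 = 39.7%, the CBT program 72/141 = 51.1% → the CBT program
Program B wins each risk group but the CBT program wins overall — the comparison reverses. Program B's participants skew toward high-risk, which has a lower base rate.

Yes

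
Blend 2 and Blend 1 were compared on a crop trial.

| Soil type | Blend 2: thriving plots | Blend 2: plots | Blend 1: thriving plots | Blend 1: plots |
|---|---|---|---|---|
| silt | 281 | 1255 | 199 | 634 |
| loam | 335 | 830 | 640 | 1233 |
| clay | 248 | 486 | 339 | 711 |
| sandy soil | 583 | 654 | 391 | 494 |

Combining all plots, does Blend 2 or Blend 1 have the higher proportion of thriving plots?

Silt: Blend 2 281/1255 = 22.4%, Blend 1 199/634 = 31.4% → Blend 1
Loam: Blend 2 335/830 = 40.4%, Blend 1 640/1233 = 51.9% → Blend 1
Clay: Blend 2 248/486 = 51.0%, Blend 1 339/711 = 47.7% → Blend 2
Sandy soil: Blend 2 583/654 = 89.1%, Blend 1 391/494 = 79.1% → Blend 2
Overall: Blend 2 1447/3225 = 44.9%, Blend 1 1569/3072 = 51.1% → Blend 1
(Neither sweeps every soil group, but Blend 1 has the higher pooled rate.)

Blend 1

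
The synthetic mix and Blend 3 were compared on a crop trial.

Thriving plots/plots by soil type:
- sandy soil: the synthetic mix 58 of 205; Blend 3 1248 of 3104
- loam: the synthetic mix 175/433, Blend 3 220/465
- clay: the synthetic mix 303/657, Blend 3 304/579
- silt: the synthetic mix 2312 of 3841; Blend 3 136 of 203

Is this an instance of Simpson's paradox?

Yes

Sandy soil: the synthetic mix 58/205 = 28.3%, Blend 3 1248/3104 = 40.2% → Blend 3
Loam: the synthetic mix 175/433 = 40.4%, Blend 3 220/465 = 47.3% → Blend 3
Clay: the synthetic mix 303/657 = 46.1%, Blend 3 304/579 = 52.5% → Blend 3
Silt: the synthetic mix 2312/3841 = 60.2%, Blend 3 136/203 = 67.0% → Blend 3
Overall: the synthetic mix 2848/5136 = 55.5%, Blend 3 1908/4351 = 43.9% → the synthetic mix
Blend 3 wins each soil group but the synthetic mix wins overall — the comparison reverses. Blend 3's plots skew toward sandy soil, which has a lower base rate.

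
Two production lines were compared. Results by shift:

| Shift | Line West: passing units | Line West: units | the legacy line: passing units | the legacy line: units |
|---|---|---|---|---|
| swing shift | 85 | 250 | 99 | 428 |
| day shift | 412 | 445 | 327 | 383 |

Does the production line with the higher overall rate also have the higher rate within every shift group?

Yes

Swing shift: Line West 85/250 = 34.0%, the legacy line 99/428 = 23.1% → Line West
Day shift: Line West 412/445 = 92.6%, the legacy line 327/383 = 85.4% → Line West
Overall: Line West 497/695 = 71.5%, the legacy line 426/811 = 52.5% → Line West
Line West wins overall and in every shift group — no reversal.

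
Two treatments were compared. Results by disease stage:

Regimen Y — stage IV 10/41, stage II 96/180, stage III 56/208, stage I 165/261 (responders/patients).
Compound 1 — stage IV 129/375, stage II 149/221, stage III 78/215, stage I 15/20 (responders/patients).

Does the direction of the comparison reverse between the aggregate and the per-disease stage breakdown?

Yes

Stage IV: Regimen Y 10/41 = 24.4%, Compound 1 129/375 = 34.4% → Compound 1
Stage II: Regimen Y 96/180 = 53.3%, Compound 1 149/221 = 67.4% → Compound 1
Stage III: Regimen Y 56/208 = 26.9%, Compound 1 78/215 = 36.3% → Compound 1
Stage I: Regimen Y 165/261 = 63.2%, Compound 1 15/20 = 75.0% → Compound 1
Overall: Regimen Y 327/690 = 47.4%, Compound 1 371/831 = 44.6% → Regimen Y
Compound 1 wins each disease group but Regimen Y wins overall — the comparison reverses. Compound 1's patients skew toward stage IV, which has a lower base rate.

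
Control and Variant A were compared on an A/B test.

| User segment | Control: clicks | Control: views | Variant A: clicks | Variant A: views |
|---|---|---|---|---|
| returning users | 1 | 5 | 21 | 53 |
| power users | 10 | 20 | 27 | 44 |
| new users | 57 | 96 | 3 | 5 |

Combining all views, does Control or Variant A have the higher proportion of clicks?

Returning users: Control 1/5 = 20.0%, Variant A 21/53 = 39.6% → Variant A
Power users: Control 10/20 = 50.0%, Variant A 27/44 = 61.4% → Variant A
New users: Control 57/96 = 59.4%, Variant A 3/5 = 60.0% → Variant A
Overall: Control 68/121 = 56.2%, Variant A 51/102 = 50.0% → Control
(Variant A wins every user group but Control wins overall — Variant A's views skew toward the low-rate returning users group.)

Control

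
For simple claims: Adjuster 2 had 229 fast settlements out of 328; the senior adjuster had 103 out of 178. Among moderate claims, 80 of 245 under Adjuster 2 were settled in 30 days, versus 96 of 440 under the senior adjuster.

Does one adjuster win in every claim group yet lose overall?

No

Simple: Adjuster 2 229/328 = 69.8%, the senior adjuster 103/178 = 57.9% → Adjuster 2
Moderate: Adjuster 2 80/245 = 32.7%, the senior adjuster 96/440 = 21.8% → Adjuster 2
Overall: Adjuster 2 309/573 = 53.9%, the senior adjuster 199/618 = 32.2% → Adjuster 2
Adjuster 2 wins overall and in every claim group — no reversal.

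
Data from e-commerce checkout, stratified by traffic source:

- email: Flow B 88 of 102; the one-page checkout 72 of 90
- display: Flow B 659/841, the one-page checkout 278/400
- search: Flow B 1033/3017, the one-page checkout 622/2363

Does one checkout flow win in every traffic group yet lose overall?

Email: Flow B 88/102 = 86.3%, the one-page checkout 72/90 = 80.0% → Flow B
Display: Flow B 659/841 = 78.4%, the one-page checkout 278/400 = 69.5% → Flow B
Search: Flow B 1033/3017 = 34.2%, the one-page checkout 622/2363 = 26.3% → Flow B
Overall: Flow B 1780/3960 = 44.9%, the one-page checkout 972/2853 = 34.1% → Flow B
Flow B wins overall and in every traffic group — no reversal.

No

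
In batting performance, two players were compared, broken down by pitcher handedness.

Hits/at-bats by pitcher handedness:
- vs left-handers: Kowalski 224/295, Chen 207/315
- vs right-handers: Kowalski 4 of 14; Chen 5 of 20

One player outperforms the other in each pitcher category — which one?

Vs left-handers: Kowalski 224/295 = 75.9%, Chen 207/315 = 65.7% → Kowalski
Vs right-handers: Kowalski 4/14 = 28.6%, Chen 5/20 = 25.0% → Kowalski
Kowalski has the higher rate in both groups.

Kowalski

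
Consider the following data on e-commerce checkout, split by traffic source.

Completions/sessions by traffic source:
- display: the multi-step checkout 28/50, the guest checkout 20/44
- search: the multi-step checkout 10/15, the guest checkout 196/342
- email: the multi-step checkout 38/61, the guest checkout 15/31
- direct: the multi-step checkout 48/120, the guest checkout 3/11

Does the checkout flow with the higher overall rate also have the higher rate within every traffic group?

No

Display: the multi-step checkout 28/50 = 56.0%, the guest checkout 20/44 = 45.5% → the multi-step checkout
Search: the multi-step checkout 10/15 = 66.7%, the guest checkout 196/342 = 57.3% → the multi-step checkout
Email: the multi-step checkout 38/61 = 62.3%, the guest checkout 15/31 = 48.4% → the multi-step checkout
Direct: the multi-step checkout 48/120 = 40.0%, the guest checkout 3/11 = 27.3% → the multi-step checkout
Overall: the multi-step checkout 124/246 = 50.4%, the guest checkout 234/428 = 54.7% → the guest checkout
The multi-step checkout wins each traffic group but the guest checkout wins overall — the comparison reverses. The multi-step checkout's sessions skew toward direct, which has a lower base rate.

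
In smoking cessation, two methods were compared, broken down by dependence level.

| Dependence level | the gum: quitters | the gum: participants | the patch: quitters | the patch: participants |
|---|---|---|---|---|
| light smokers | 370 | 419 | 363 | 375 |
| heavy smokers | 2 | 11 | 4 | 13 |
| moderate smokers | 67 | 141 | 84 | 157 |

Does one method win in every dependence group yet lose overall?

No

Light smokers: the gum 370/419 = 88.3%, the patch 363/375 = 96.8% → the patch
Heavy smokers: the gum 2/11 = 18.2%, the patch 4/13 = 30.8% → the patch
Moderate smokers: the gum 67/141 = 47.5%, the patch 84/157 = 53.5% → the patch
Overall: the gum 439/571 = 76.9%, the patch 451/545 = 82.8% → the patch
The patch wins overall and in every dependence group — no reversal.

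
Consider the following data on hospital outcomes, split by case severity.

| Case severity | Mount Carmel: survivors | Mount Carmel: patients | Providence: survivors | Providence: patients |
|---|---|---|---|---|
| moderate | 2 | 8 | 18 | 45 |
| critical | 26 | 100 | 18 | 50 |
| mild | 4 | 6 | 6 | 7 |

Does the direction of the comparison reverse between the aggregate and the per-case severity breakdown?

Moderate: Mount Carmel 2/8 = 25.0%, Providence 18/45 = 40.0% → Providence
Critical: Mount Carmel 26/100 = 26.0%, Providence 18/50 = 36.0% → Providence
Mild: Mount Carmel 4/6 = 66.7%, Providence 6/7 = 85.7% → Providence
Overall: Mount Carmel 32/114 = 28.1%, Providence 42/102 = 41.2% → Providence
Providence wins overall and in every case group — no reversal.

No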